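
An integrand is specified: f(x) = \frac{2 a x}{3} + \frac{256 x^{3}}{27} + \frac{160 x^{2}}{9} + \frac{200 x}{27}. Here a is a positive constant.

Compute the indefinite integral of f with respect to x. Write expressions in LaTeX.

F(x) = \frac{x^{2} \left(9 a + 64 x^{2} + 160 x + 100\right)}{27} + C

Integrate term by term and add the pieces.
Check: d/dx[\frac{x^{2} \left(9 a + 64 x^{2} + 160 x + 100\right)}{27}] = \frac{2 a x}{3} + \frac{256 x^{3}}{27} + \frac{160 x^{2}}{9} + \frac{200 x}{27} = f(x).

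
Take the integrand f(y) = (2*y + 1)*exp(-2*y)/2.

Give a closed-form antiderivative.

An antiderivative is F(y) = -y*exp(-2*y)/2 - exp(-2*y)/2.

Recognize the product-rule pattern: f = u'v + uv' with u = -y/2 - 1/2, v = exp(-2*y), so integration by parts undoes it.
Check: d/dy[-y*exp(-2*y)/2 - exp(-2*y)/2] = (2*y + 1)*exp(-2*y)/2 = f(y).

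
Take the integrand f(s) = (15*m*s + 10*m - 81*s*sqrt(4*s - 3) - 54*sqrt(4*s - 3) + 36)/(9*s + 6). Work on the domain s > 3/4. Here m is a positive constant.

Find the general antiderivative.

F(s) = 5*m*s/3 - 6*s*sqrt(4*s - 3) + 9*sqrt(4*s - 3)/2 + 4*log(3*s + 2) + C

For F(s) to be correct the identity F'(s) - f(s) = 0 must hold.
Check: d/ds[5*m*s/3 - 6*s*sqrt(4*s - 3) + 9*sqrt(4*s - 3)/2 + 4*log(3*s + 2)] = (15*m*s*sqrt(4*s - 3) + 10*m*sqrt(4*s - 3) - 324*s**2 + 27*s + 36*sqrt(4*s - 3) + 162)/(9*s*sqrt(4*s - 3) + 6*sqrt(4*s - 3)), which equals f(s).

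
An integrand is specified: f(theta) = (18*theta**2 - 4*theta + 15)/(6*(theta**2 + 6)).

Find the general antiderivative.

Recover f(theta) by differentiating a candidate F(theta); any mismatch rules it out.
Check: d/dtheta[-(-36*theta + 4*log(theta**2 + 6) + 31*sqrt(6)*atan(sqrt(6)*theta/6))/12] = (18*theta**2 - 4*theta + 15)/(6*theta**2 + 36), which equals f(theta).

F(theta) = -(-36*theta + 4*log(theta**2 + 6) + 31*sqrt(6)*atan(sqrt(6)*theta/6))/12 + C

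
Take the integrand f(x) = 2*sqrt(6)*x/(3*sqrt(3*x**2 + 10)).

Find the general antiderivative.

F(x) = 4*sqrt(x**2/2 + 5/3)/3 + C

The substitution u = x**2/2 + 5/3 works: f is exactly (dF/du)*(du/dx) for that inner function.
Check: d/dx[4*sqrt(x**2/2 + 5/3)/3] = 2*sqrt(6)*x/(3*sqrt(3*x**2 + 10)) = f(x).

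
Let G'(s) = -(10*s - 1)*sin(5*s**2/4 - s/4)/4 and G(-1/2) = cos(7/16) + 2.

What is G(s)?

G(s) = cos(5*s**2/4 - s/4) + 2

G'(s) matches the chain-rule pattern g'(h)*h' with inner function h(s) = 5*s**2/4 - s/4; substituting u = h(s) collapses the integral.
A general antiderivative is cos(5*s**2/4 - s/4) + C.
The condition gives C = cos(7/16) + 2 - (cos(7/16)) = 2.
So G(s) = cos(5*s**2/4 - s/4) + 2.
Check: d/ds[cos(5*s**2/4 - s/4) + 2] = -5*s*sin(5*s**2/4 - s/4)/2 + sin(5*s**2/4 - s/4)/4, which equals G'(s).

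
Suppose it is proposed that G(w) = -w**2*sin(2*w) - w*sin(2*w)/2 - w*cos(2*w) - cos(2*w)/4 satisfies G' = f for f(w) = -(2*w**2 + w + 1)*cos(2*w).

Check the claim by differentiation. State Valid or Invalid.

d/dw[G] = -2*w**2*cos(2*w) - w*cos(2*w) - cos(2*w)
This equals f(w) exactly, so the claim holds.

Valid: G'(w) = f(w).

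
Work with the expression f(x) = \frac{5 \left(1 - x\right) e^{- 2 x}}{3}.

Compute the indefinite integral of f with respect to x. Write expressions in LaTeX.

f has the shape u'v + uv' for u = \frac{5 x}{6} - \frac{5}{12} and v = e^{- 2 x} — it is the derivative of the product u*v.
Check: d/dx[\frac{5 x e^{- 2 x}}{6} - \frac{5 e^{- 2 x}}{12}] = \frac{\left(5 - 5 x\right) e^{- 2 x}}{3}, which equals f(x).

F(x) = \frac{5 x e^{- 2 x}}{6} - \frac{5 e^{- 2 x}}{12} + C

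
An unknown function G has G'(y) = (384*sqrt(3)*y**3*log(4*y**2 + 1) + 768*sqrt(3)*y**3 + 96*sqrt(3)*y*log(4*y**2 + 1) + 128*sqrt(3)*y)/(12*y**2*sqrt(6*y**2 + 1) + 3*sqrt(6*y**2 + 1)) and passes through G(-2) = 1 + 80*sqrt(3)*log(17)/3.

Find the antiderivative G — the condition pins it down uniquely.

G(y) = (16*sqrt(3)*sqrt(6*y**2 + 1)*log(4*y**2 + 1) + 3)/3

Recognize the product-rule pattern: G'(y) = u'v + uv' with u = 16*sqrt(2*y**2 + 1/3), v = log(4*y**2 + 1), so integration by parts undoes it.
A general antiderivative is 16*sqrt(2*y**2 + 1/3)*log(4*y**2 + 1) + C.
The condition gives C = 1 + 80*sqrt(3)*log(17)/3 - (80*sqrt(3)*log(17)/3) = 1.
So G(y) = (16*sqrt(3)*sqrt(6*y**2 + 1)*log(4*y**2 + 1) + 3)/3.
Check: d/dy[(16*sqrt(3)*sqrt(6*y**2 + 1)*log(4*y**2 + 1) + 3)/3] = (384*sqrt(3)*y**3*log(4*y**2 + 1) + 768*sqrt(3)*y**3 + 96*sqrt(3)*y*log(4*y**2 + 1) + 128*sqrt(3)*y)/(12*y**2*sqrt(6*y**2 + 1) + 3*sqrt(6*y**2 + 1)) = G'(y).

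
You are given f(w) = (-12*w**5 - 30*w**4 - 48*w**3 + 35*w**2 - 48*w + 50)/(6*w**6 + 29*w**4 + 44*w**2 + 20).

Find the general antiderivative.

F(w) = 5*w/(w**2 + 2) - log(3*w**2 + 5/2) + C

An antiderivative F(w) passes only if d/dw[F] lands on f(w) exactly.
Check: d/dw[5*w/(w**2 + 2) - log(3*w**2 + 5/2)] = (-12*w**5 - 30*w**4 - 48*w**3 + 35*w**2 - 48*w + 50)/(6*w**6 + 29*w**4 + 44*w**2 + 20) = f(w).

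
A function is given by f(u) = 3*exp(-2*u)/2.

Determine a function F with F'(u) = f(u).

An antiderivative is F(u) = -3*exp(-2*u)/4.

An antiderivative F(u) passes only if d/du[F] lands on f(u) exactly.
Check: d/du[-3*exp(-2*u)/4] = 3*exp(-2*u)/2 = f(u).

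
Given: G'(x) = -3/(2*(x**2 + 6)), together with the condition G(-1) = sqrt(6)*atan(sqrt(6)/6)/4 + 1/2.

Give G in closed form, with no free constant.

Whatever form G(x) takes, its d/dx must return the stated G'(x).
A general antiderivative is -sqrt(6)*atan(sqrt(6)*x/6)/4 + C.
The condition gives C = sqrt(6)*atan(sqrt(6)/6)/4 + 1/2 - (sqrt(6)*atan(sqrt(6)/6)/4) = 1/2.
So G(x) = -sqrt(6)*atan(sqrt(6)*x/6)/4 + 1/2.
Check: d/dx[-sqrt(6)*atan(sqrt(6)*x/6)/4 + 1/2] = -3/(2*x**2 + 12), which equals G'(x).

G(x) = -sqrt(6)*atan(sqrt(6)*x/6)/4 + 1/2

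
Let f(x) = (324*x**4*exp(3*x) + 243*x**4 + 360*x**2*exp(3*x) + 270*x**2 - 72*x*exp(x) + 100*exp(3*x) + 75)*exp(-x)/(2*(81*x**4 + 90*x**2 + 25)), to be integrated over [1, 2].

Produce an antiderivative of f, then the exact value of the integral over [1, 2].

Antiderivative: F(x) = (18*x**2*exp(3*x) - 27*x**2 + 10*exp(3*x) + 4*exp(x) - 15)/(18*x**2*exp(x) + 10*exp(x)); value = -exp(2) - 3*exp(-2)/2 - 27/287 + 3*exp(-1)/2 + exp(4)

Since d/dx undoes antidifferentiation here, F'(x) = f(x) is required of F(x).
F(x) = (18*x**2*exp(3*x) - 27*x**2 + 10*exp(3*x) + 4*exp(x) - 15)/(18*x**2*exp(x) + 10*exp(x)) is an antiderivative of f.
Check: d/dx[(18*x**2*exp(3*x) - 27*x**2 + 10*exp(3*x) + 4*exp(x) - 15)/(18*x**2*exp(x) + 10*exp(x))] = (324*x**4*exp(3*x) + 243*x**4 + 360*x**2*exp(3*x) + 270*x**2 - 72*x*exp(x) + 100*exp(3*x) + 75)/(162*x**4*exp(x) + 180*x**2*exp(x) + 50*exp(x)), which equals f(x).
F(2) = -3*exp(-2)/2 + 2/41 + exp(4); F(1) = -3*exp(-1)/2 + 1/7 + exp(2).
Integral = F(2) - F(1) = -exp(2) - 3*exp(-2)/2 - 27/287 + 3*exp(-1)/2 + exp(4).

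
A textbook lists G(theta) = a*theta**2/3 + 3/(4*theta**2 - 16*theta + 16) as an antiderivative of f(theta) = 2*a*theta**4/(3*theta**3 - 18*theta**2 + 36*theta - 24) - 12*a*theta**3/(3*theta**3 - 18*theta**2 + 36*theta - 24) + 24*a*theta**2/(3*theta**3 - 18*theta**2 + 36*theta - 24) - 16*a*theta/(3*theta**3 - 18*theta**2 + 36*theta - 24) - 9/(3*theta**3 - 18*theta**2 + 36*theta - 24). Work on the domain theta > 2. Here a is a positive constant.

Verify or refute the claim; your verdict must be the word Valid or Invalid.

d/dtheta[G] = (4*a*theta**4 - 24*a*theta**3 + 48*a*theta**2 - 32*a*theta - 9)/(6*theta**3 - 36*theta**2 + 72*theta - 48)
d/dtheta[G] - f(theta) = 3/(2*theta**3 - 12*theta**2 + 24*theta - 16) != 0.

Invalid: d/dtheta[G] - f = 3/(2*theta**3 - 12*theta**2 + 24*theta - 16), which is not 0.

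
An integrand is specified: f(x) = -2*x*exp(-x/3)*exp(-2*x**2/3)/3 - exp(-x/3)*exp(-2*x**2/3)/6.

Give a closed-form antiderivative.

The substitution u = -2*x**2/3 - x/3 works: f is exactly (dF/du)*(du/dx) for that inner function.
Check: d/dx[exp(-2*x**2/3 - x/3)/2] = (-4*x - 1)*exp(-x/3)*exp(-2*x**2/3)/6, which equals f(x).

An antiderivative is F(x) = exp(-2*x**2/3 - x/3)/2.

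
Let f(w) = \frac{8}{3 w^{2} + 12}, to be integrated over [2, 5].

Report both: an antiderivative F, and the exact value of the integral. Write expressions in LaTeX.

Antiderivative: F(w) = \frac{4 \operatorname{atan}{\left(\frac{w}{2} \right)}}{3}; value = - \frac{\pi}{3} + \frac{4 \operatorname{atan}{\left(\frac{5}{2} \right)}}{3}

Differentiate the proposed F(w) back; it has to land on f(w) exactly.
F(w) = \frac{4 \operatorname{atan}{\left(\frac{w}{2} \right)}}{3} is an antiderivative of f.
Check: d/dw[\frac{4 \operatorname{atan}{\left(\frac{w}{2} \right)}}{3}] = \frac{8}{3 w^{2} + 12} = f(w).
F(5) = \frac{4 \operatorname{atan}{\left(\frac{5}{2} \right)}}{3}; F(2) = \frac{\pi}{3}.
Integral = F(5) - F(2) = - \frac{\pi}{3} + \frac{4 \operatorname{atan}{\left(\frac{5}{2} \right)}}{3}.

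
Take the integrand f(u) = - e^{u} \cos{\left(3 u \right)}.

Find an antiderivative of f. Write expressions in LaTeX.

An antiderivative is F(u) = \frac{\left(- 3 \sin{\left(3 u \right)} - \cos{\left(3 u \right)}\right) e^{u}}{10}.

Whatever form F(u) takes, F'(u) = f(u) is non-negotiable.
Check: d/du[\frac{\left(- 3 \sin{\left(3 u \right)} - \cos{\left(3 u \right)}\right) e^{u}}{10}] = - e^{u} \cos{\left(3 u \right)} = f(u).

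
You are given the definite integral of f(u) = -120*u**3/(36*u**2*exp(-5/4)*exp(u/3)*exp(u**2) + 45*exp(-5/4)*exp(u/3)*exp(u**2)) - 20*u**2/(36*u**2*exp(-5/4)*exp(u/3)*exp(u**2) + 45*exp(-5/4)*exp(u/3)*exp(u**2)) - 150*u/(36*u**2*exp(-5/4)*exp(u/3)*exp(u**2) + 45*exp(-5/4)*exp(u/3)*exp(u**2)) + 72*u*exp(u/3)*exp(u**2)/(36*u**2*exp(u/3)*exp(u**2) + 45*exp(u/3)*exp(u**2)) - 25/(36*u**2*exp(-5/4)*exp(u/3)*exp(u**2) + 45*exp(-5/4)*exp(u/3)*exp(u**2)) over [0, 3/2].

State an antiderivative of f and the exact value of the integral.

Antiderivative: F(u) = 5*exp(-u**2 - u/3 + 5/4)/3 + log(2*u**2 + 5/2); value = -5*exp(5/4)/3 - log(5/2) + 5*exp(-3/2)/3 + log(7)

The integrand splits into summands that can be handled one at a time.
F(u) = 5*exp(-u**2 - u/3 + 5/4)/3 + log(2*u**2 + 5/2) is an antiderivative of f.
Check: d/du[5*exp(-u**2 - u/3 + 5/4)/3 + log(2*u**2 + 5/2)] = (-120*u**3 - 20*u**2 + 72*u*exp(-5/4)*exp(u/3)*exp(u**2) - 150*u - 25)/(36*u**2*exp(-5/4)*exp(u/3)*exp(u**2) + 45*exp(-5/4)*exp(u/3)*exp(u**2)), which equals f(u).
F(3/2) = 5*exp(-3/2)/3 + log(7); F(0) = log(5/2) + 5*exp(5/4)/3.
Integral = F(3/2) - F(0) = -5*exp(5/4)/3 - log(5/2) + 5*exp(-3/2)/3 + log(7).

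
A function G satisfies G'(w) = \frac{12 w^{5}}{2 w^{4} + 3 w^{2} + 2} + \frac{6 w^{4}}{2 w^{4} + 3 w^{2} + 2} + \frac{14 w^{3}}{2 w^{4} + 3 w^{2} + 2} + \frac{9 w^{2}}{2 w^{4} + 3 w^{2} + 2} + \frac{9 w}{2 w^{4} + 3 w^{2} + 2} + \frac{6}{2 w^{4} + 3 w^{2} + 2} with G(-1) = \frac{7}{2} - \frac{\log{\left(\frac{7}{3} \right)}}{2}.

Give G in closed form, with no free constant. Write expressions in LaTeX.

Integrate term by term and add the pieces.
A general antiderivative is 3 w^{2} + 3 w - \frac{\log{\left(\frac{2 w^{4}}{3} + w^{2} + \frac{2}{3} \right)}}{2} + \frac{5}{2} + C.
The condition gives C = \frac{7}{2} - \frac{\log{\left(\frac{7}{3} \right)}}{2} - (\frac{5}{2} - \frac{\log{\left(\frac{7}{3} \right)}}{2}) = 1.
So G(w) = 3 w^{2} + 3 w - \frac{\log{\left(\frac{2 w^{4}}{3} + w^{2} + \frac{2}{3} \right)}}{2} + \frac{7}{2}.
Check: d/dw[3 w^{2} + 3 w - \frac{\log{\left(\frac{2 w^{4}}{3} + w^{2} + \frac{2}{3} \right)}}{2} + \frac{7}{2}] = \frac{12 w^{5} + 6 w^{4} + 14 w^{3} + 9 w^{2} + 9 w + 6}{2 w^{4} + 3 w^{2} + 2}, which equals G'(w).

G(w) = 3 w^{2} + 3 w - \frac{\log{\left(\frac{2 w^{4}}{3} + w^{2} + \frac{2}{3} \right)}}{2} + \frac{7}{2}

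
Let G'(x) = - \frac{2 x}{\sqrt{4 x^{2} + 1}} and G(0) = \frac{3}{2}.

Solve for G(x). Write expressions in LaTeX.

G'(x) matches the chain-rule pattern g'(h)*h' with inner function h(x) = 4 x^{2} + 1; substituting u = h(x) collapses the integral.
A general antiderivative is - \frac{\sqrt{4 x^{2} + 1}}{2} + C.
The condition gives C = \frac{3}{2} - (- \frac{1}{2}) = 2.
So G(x) = 2 - \frac{\sqrt{4 x^{2} + 1}}{2}.
Check: d/dx[2 - \frac{\sqrt{4 x^{2} + 1}}{2}] = - \frac{2 x}{\sqrt{4 x^{2} + 1}} = G'(x).

G(x) = 2 - \frac{\sqrt{4 x^{2} + 1}}{2}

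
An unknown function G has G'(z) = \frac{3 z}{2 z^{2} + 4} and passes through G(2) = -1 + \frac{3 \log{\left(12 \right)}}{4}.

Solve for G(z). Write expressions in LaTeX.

G(z) = \frac{3 \log{\left(2 z^{2} + 4 \right)}}{4} - 1

The substitution u = 2 z^{2} + 4 works: G'(z) is exactly (dG/du)*(du/dz) for that inner function.
A general antiderivative is \frac{3 \log{\left(2 z^{2} + 4 \right)}}{4} + C.
The condition gives C = -1 + \frac{3 \log{\left(12 \right)}}{4} - (\frac{3 \log{\left(12 \right)}}{4}) = -1.
So G(z) = \frac{3 \log{\left(2 z^{2} + 4 \right)}}{4} - 1.
Check: d/dz[\frac{3 \log{\left(2 z^{2} + 4 \right)}}{4} - 1] = \frac{3 z}{2 z^{2} + 4} = G'(z).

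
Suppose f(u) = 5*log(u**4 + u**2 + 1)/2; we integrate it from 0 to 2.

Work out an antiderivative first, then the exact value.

An antiderivative F(u) passes only if d/du[F] lands on f(u) exactly.
F(u) = 5*(2*u*log(u**4 + u**2 + 1) - 8*u - log(u**2 - u + 1) + log(u**2 + u + 1) + 2*sqrt(3)*atan(2*sqrt(3)*u/3 - sqrt(3)/3) + 2*sqrt(3)*atan(2*sqrt(3)*u/3 + sqrt(3)/3))/4 is an antiderivative of f.
Check: d/du[5*(2*u*log(u**4 + u**2 + 1) - 8*u - log(u**2 - u + 1) + log(u**2 + u + 1) + 2*sqrt(3)*atan(2*sqrt(3)*u/3 - sqrt(3)/3) + 2*sqrt(3)*atan(2*sqrt(3)*u/3 + sqrt(3)/3))/4] = 5*log(u**4 + u**2 + 1)/2 = f(u).
F(2) = -20 - 5*log(3)/4 + 5*log(7)/4 + 5*sqrt(3)*pi/6 + 5*sqrt(3)*atan(5*sqrt(3)/3)/2 + 5*log(21); F(0) = 0.
Integral = F(2) - F(0) = -20 - 5*log(3)/4 + 5*log(7)/4 + 5*sqrt(3)*pi/6 + 5*sqrt(3)*atan(5*sqrt(3)/3)/2 + 5*log(21).

Antiderivative: F(u) = 5*(2*u*log(u**4 + u**2 + 1) - 8*u - log(u**2 - u + 1) + log(u**2 + u + 1) + 2*sqrt(3)*atan(2*sqrt(3)*u/3 - sqrt(3)/3) + 2*sqrt(3)*atan(2*sqrt(3)*u/3 + sqrt(3)/3))/4; value = -20 - 5*log(3)/4 + 5*log(7)/4 + 5*sqrt(3)*pi/6 + 5*sqrt(3)*atan(5*sqrt(3)/3)/2 + 5*log(21)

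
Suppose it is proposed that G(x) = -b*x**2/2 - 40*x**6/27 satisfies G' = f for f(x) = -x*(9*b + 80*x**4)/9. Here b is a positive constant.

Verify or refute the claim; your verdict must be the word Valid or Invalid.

d/dx[G] = -b*x - 80*x**5/9
This equals f(x) exactly, so the claim holds.

Valid - differentiating G returns exactly f.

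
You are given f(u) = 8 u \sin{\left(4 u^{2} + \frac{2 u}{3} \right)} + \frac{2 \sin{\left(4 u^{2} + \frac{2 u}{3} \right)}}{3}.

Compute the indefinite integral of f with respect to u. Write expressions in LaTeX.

The substitution w = 4 u^{2} + \frac{2 u}{3} works: f is exactly (dF/dw)*(dw/du) for that inner function.
Check: d/du[- \cos{\left(4 u^{2} + \frac{2 u}{3} \right)}] = 8 u \sin{\left(4 u^{2} + \frac{2 u}{3} \right)} + \frac{2 \sin{\left(4 u^{2} + \frac{2 u}{3} \right)}}{3} = f(u).

F(u) = - \cos{\left(4 u^{2} + \frac{2 u}{3} \right)} + C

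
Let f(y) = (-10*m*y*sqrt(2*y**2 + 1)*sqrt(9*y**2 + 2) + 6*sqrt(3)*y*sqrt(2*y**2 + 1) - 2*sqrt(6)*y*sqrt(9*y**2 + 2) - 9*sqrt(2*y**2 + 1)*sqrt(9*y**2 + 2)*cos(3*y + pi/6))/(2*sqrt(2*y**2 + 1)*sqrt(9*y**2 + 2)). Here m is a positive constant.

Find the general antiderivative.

F(y) = -5*m*y**2/2 + sqrt(3*y**2 + 2/3) - sqrt(3*y**2 + 3/2) - 3*sin(3*y + pi/6)/2 + C

A candidate is checked by its d/dy: the result must match f(y).
Check: d/dy[-5*m*y**2/2 + sqrt(3*y**2 + 2/3) - sqrt(3*y**2 + 3/2) - 3*sin(3*y + pi/6)/2] = (-10*m*y*sqrt(2*y**2 + 1)*sqrt(9*y**2 + 2) + 6*sqrt(3)*y*sqrt(2*y**2 + 1) - 2*sqrt(6)*y*sqrt(9*y**2 + 2) - 9*sqrt(2*y**2 + 1)*sqrt(9*y**2 + 2)*cos(3*y + pi/6))/(2*sqrt(2*y**2 + 1)*sqrt(9*y**2 + 2)) = f(y).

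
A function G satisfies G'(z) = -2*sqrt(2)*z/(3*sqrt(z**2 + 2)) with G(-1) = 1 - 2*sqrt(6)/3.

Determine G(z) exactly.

G(z) = (-2*sqrt(2)*sqrt(z**2 + 2) + 3)/3

The substitution u = z**2/2 + 1 works: G'(z) is exactly (dG/du)*(du/dz) for that inner function.
A general antiderivative is -4*sqrt(z**2/2 + 1)/3 + C.
The condition gives C = 1 - 2*sqrt(6)/3 - (-2*sqrt(6)/3) = 1.
So G(z) = (-2*sqrt(2)*sqrt(z**2 + 2) + 3)/3.
Check: d/dz[(-2*sqrt(2)*sqrt(z**2 + 2) + 3)/3] = -2*sqrt(2)*z/(3*sqrt(z**2 + 2)) = G'(z).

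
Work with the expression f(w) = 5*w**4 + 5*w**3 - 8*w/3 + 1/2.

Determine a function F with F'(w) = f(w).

Integrate term by term and add the pieces.
Check: d/dw[w*(12*w**4 + 15*w**3 - 16*w + 6)/12] = 5*w**4 + 5*w**3 - 8*w/3 + 1/2 = f(w).

An antiderivative is F(w) = w*(12*w**4 + 15*w**3 - 16*w + 6)/12.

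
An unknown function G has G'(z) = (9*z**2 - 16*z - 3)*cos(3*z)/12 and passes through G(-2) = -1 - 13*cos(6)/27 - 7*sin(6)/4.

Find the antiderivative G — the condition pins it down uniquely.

G(z) = (27*z**2*sin(3*z) - 48*z*sin(3*z) + 18*z*cos(3*z) - 15*sin(3*z) - 16*cos(3*z) - 108)/108

For G(z) to be correct, d/dz[G] must agree with the stated G'(z) identically.
A general antiderivative is z**2*sin(3*z)/4 - 4*z*sin(3*z)/9 + z*cos(3*z)/6 - 5*sin(3*z)/36 - 4*cos(3*z)/27 + C.
The condition gives C = -1 - 13*cos(6)/27 - 7*sin(6)/4 - (-13*cos(6)/27 - 7*sin(6)/4) = -1.
So G(z) = (27*z**2*sin(3*z) - 48*z*sin(3*z) + 18*z*cos(3*z) - 15*sin(3*z) - 16*cos(3*z) - 108)/108.
Check: d/dz[(27*z**2*sin(3*z) - 48*z*sin(3*z) + 18*z*cos(3*z) - 15*sin(3*z) - 16*cos(3*z) - 108)/108] = 3*z**2*cos(3*z)/4 - 4*z*cos(3*z)/3 - cos(3*z)/4, which equals G'(z).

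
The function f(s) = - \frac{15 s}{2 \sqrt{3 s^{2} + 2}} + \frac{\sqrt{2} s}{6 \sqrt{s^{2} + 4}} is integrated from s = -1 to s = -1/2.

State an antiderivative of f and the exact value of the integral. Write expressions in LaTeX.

Antiderivative: F(s) = \frac{\sqrt{\frac{s^{2}}{2} + 2}}{3} - \frac{5 \sqrt{3 s^{2} + 2}}{2}; value = - \frac{5 \sqrt{11}}{4} - \frac{\sqrt{10}}{6} + \frac{\sqrt{34}}{12} + \frac{5 \sqrt{5}}{2}

Integrate term by term and add the pieces.
F(s) = \frac{\sqrt{\frac{s^{2}}{2} + 2}}{3} - \frac{5 \sqrt{3 s^{2} + 2}}{2} is an antiderivative of f.
Check: d/ds[\frac{\sqrt{\frac{s^{2}}{2} + 2}}{3} - \frac{5 \sqrt{3 s^{2} + 2}}{2}] = \frac{- 45 s \sqrt{s^{2} + 4} + \sqrt{2} s \sqrt{3 s^{2} + 2}}{6 \sqrt{s^{2} + 4} \sqrt{3 s^{2} + 2}}, which equals f(s).
F(-1/2) = - \frac{5 \sqrt{11}}{4} + \frac{\sqrt{34}}{12}; F(-1) = - \frac{5 \sqrt{5}}{2} + \frac{\sqrt{10}}{6}.
Integral = F(-1/2) - F(-1) = - \frac{5 \sqrt{11}}{4} - \frac{\sqrt{10}}{6} + \frac{\sqrt{34}}{12} + \frac{5 \sqrt{5}}{2}.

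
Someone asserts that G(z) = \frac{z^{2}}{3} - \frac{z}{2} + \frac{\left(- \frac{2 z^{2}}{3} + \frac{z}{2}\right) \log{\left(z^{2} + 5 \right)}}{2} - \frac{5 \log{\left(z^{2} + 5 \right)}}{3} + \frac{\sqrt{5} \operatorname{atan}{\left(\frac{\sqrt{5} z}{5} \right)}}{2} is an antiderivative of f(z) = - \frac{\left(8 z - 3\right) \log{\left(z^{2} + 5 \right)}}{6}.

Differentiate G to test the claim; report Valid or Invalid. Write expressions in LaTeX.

d/dz[G] = - \frac{2 z \log{\left(z^{2} + 5 \right)}}{3} + \frac{\log{\left(z^{2} + 5 \right)}}{4}
d/dz[G] - f(z) = \frac{2 z \log{\left(z^{2} + 5 \right)}}{3} - \frac{\log{\left(z^{2} + 5 \right)}}{4} != 0.

Invalid: d/dz[G] - f = \frac{2 z \log{\left(z^{2} + 5 \right)}}{3} - \frac{\log{\left(z^{2} + 5 \right)}}{4}, which is not 0.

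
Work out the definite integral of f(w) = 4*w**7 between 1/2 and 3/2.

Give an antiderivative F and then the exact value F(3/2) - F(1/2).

A candidate is checked by its d/dw: the result must match f(w).
F(w) = w**8/2 is an antiderivative of f.
Check: d/dw[w**8/2] = 4*w**7 = f(w).
F(3/2) = 6561/512; F(1/2) = 1/512.
Integral = F(3/2) - F(1/2) = 205/16.

Antiderivative: F(w) = w**8/2; value = 205/16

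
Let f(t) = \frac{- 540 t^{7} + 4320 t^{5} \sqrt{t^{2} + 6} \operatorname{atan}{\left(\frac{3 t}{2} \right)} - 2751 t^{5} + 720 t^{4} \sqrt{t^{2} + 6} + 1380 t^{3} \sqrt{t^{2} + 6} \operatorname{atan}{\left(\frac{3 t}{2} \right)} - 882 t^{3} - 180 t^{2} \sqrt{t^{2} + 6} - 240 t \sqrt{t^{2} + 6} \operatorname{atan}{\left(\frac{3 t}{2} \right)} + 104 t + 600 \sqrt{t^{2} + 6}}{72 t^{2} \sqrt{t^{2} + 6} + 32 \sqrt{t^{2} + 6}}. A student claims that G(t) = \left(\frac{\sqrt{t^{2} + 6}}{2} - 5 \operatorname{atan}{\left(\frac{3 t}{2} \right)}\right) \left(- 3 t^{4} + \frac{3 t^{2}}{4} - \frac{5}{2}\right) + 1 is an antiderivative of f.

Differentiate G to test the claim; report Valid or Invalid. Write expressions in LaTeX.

Valid - the claim checks out under differentiation.

d/dt[G] = \frac{- 540 t^{7} + 4320 t^{5} \sqrt{t^{2} + 6} \operatorname{atan}{\left(\frac{3 t}{2} \right)} - 2751 t^{5} + 720 t^{4} \sqrt{t^{2} + 6} + 1380 t^{3} \sqrt{t^{2} + 6} \operatorname{atan}{\left(\frac{3 t}{2} \right)} - 882 t^{3} - 180 t^{2} \sqrt{t^{2} + 6} - 240 t \sqrt{t^{2} + 6} \operatorname{atan}{\left(\frac{3 t}{2} \right)} + 104 t + 600 \sqrt{t^{2} + 6}}{72 t^{2} \sqrt{t^{2} + 6} + 32 \sqrt{t^{2} + 6}}
This equals f(t) exactly, so the claim holds.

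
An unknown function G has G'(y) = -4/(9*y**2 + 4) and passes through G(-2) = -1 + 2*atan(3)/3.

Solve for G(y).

G(y) = -2*atan(3*y/2)/3 - 1

Check a candidate G(y) by differentiating: d/dy[G] must match the given G'(y).
A general antiderivative is -2*atan(3*y/2)/3 + C.
The condition gives C = -1 + 2*atan(3)/3 - (2*atan(3)/3) = -1.
So G(y) = -2*atan(3*y/2)/3 - 1.
Check: d/dy[-2*atan(3*y/2)/3 - 1] = -4/(9*y**2 + 4) = G'(y).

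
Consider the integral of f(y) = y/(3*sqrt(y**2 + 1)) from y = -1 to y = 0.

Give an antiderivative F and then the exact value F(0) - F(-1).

Antiderivative: F(y) = sqrt(y**2 + 1)/3; value = 1/3 - sqrt(2)/3

Any candidate F(y) must reproduce f(y) exactly when differentiated.
F(y) = sqrt(y**2 + 1)/3 is an antiderivative of f.
Check: d/dy[sqrt(y**2 + 1)/3] = y/(3*sqrt(y**2 + 1)) = f(y).
F(0) = 1/3; F(-1) = sqrt(2)/3.
Integral = F(0) - F(-1) = 1/3 - sqrt(2)/3.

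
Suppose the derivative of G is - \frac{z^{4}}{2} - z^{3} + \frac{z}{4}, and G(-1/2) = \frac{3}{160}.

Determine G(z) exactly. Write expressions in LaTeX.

Integrate term by term and add the pieces.
A general antiderivative is - \frac{z^{5}}{10} - \frac{z^{4}}{4} + \frac{z^{2}}{8} + C.
The condition gives C = \frac{3}{160} - (\frac{3}{160}) = 0.
So G(z) = - \frac{z^{5}}{10} - \frac{z^{4}}{4} + \frac{z^{2}}{8}.
Check: d/dz[- \frac{z^{5}}{10} - \frac{z^{4}}{4} + \frac{z^{2}}{8}] = - \frac{z^{4}}{2} - z^{3} + \frac{z}{4} = G'(z).

G(z) = - \frac{z^{5}}{10} - \frac{z^{4}}{4} + \frac{z^{2}}{8}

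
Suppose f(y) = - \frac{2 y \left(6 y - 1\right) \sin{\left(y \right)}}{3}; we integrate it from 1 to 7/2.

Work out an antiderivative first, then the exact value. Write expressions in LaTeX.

Antiderivative: F(y) = 4 y^{2} \cos{\left(y \right)} - 8 y \sin{\left(y \right)} - \frac{2 y \cos{\left(y \right)}}{3} + \frac{2 \sin{\left(y \right)}}{3} - 8 \cos{\left(y \right)}; value = \frac{116 \cos{\left(\frac{7}{2} \right)}}{3} + \frac{14 \cos{\left(1 \right)}}{3} + \frac{22 \sin{\left(1 \right)}}{3} - \frac{82 \sin{\left(\frac{7}{2} \right)}}{3}

A first test for any F(y): its y-derivative must equal f(y) identically.
F(y) = 4 y^{2} \cos{\left(y \right)} - 8 y \sin{\left(y \right)} - \frac{2 y \cos{\left(y \right)}}{3} + \frac{2 \sin{\left(y \right)}}{3} - 8 \cos{\left(y \right)} is an antiderivative of f.
Check: d/dy[4 y^{2} \cos{\left(y \right)} - 8 y \sin{\left(y \right)} - \frac{2 y \cos{\left(y \right)}}{3} + \frac{2 \sin{\left(y \right)}}{3} - 8 \cos{\left(y \right)}] = - 4 y^{2} \sin{\left(y \right)} + \frac{2 y \sin{\left(y \right)}}{3}, which equals f(y).
F(7/2) = \frac{116 \cos{\left(\frac{7}{2} \right)}}{3} - \frac{82 \sin{\left(\frac{7}{2} \right)}}{3}; F(1) = - \frac{22 \sin{\left(1 \right)}}{3} - \frac{14 \cos{\left(1 \right)}}{3}.
Integral = F(7/2) - F(1) = \frac{116 \cos{\left(\frac{7}{2} \right)}}{3} + \frac{14 \cos{\left(1 \right)}}{3} + \frac{22 \sin{\left(1 \right)}}{3} - \frac{82 \sin{\left(\frac{7}{2} \right)}}{3}.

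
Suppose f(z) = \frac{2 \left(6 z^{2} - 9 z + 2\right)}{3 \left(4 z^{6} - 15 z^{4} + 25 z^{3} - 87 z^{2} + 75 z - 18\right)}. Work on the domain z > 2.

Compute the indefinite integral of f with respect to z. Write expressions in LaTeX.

F(z) = \frac{151424 z \log{\left(z - 2 \right)} + 268480 z \log{\left(z - \frac{1}{2} \right)} - 168324 z \log{\left(z + 3 \right)} - 125790 z \log{\left(z^{2} + 3 \right)} - 343140 \sqrt{3} z \operatorname{atan}{\left(\frac{\sqrt{3} z}{3} \right)} - 75712 \log{\left(z - 2 \right)} - 134240 \log{\left(z - \frac{1}{2} \right)} + 84162 \log{\left(z + 3 \right)} + 62895 \log{\left(z^{2} + 3 \right)} + 171570 \sqrt{3} \operatorname{atan}{\left(\frac{\sqrt{3} z}{3} \right)} - 87360}{8943480 z - 4471740} + C

The denominator factors as 3 \left(z - 2\right) \left(z + 3\right) \left(2 z - 1\right)^{2} \left(z^{2} + 3\right); partial fractions split f into directly integrable pieces: - \frac{599 z + 2451}{21294 \left(z^{2} + 3\right)} + \frac{13424}{223587 \left(2 z - 1\right)} + \frac{32}{819 \left(2 z - 1\right)^{2}} - \frac{83}{4410 \left(z + 3\right)} + \frac{16}{945 \left(z - 2\right)}.
Check: d/dz[\frac{151424 z \log{\left(z - 2 \right)} + 268480 z \log{\left(z - \frac{1}{2} \right)} - 168324 z \log{\left(z + 3 \right)} - 125790 z \log{\left(z^{2} + 3 \right)} - 343140 \sqrt{3} z \operatorname{atan}{\left(\frac{\sqrt{3} z}{3} \right)} - 75712 \log{\left(z - 2 \right)} - 134240 \log{\left(z - \frac{1}{2} \right)} + 84162 \log{\left(z + 3 \right)} + 62895 \log{\left(z^{2} + 3 \right)} + 171570 \sqrt{3} \operatorname{atan}{\left(\frac{\sqrt{3} z}{3} \right)} - 87360}{8943480 z - 4471740}] = \frac{12 z^{2} - 18 z + 4}{12 z^{6} - 45 z^{4} + 75 z^{3} - 261 z^{2} + 225 z - 54}, which equals f(z).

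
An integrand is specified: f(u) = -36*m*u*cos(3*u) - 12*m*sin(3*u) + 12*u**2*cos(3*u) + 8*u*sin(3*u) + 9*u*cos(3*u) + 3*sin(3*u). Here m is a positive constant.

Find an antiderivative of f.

Recognize the product-rule pattern: f = v'r + vr' with v = -12*m*u + 4*u**2 + 3*u, r = sin(3*u), so integration by parts undoes it.
Check: d/du[4*(-3*m*u + u**2 + 3*u/4)*sin(3*u)] = -36*m*u*cos(3*u) - 12*m*sin(3*u) + 12*u**2*cos(3*u) + 8*u*sin(3*u) + 9*u*cos(3*u) + 3*sin(3*u) = f(u).

An antiderivative is F(u) = 4*(-3*m*u + u**2 + 3*u/4)*sin(3*u).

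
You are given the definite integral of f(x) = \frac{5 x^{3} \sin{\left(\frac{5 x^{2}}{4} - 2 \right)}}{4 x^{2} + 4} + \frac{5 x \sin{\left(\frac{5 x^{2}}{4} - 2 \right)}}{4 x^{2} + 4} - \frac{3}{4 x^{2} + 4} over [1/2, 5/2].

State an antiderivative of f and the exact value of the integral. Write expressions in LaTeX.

Antiderivative: F(x) = - \frac{\cos{\left(\frac{5 x^{2}}{4} - 2 \right)}}{2} - \frac{3 \operatorname{atan}{\left(x \right)}}{4}; value = - \frac{3 \operatorname{atan}{\left(\frac{5}{2} \right)}}{4} - \frac{\cos{\left(\frac{93}{16} \right)}}{2} + \frac{\cos{\left(\frac{27}{16} \right)}}{2} + \frac{3 \operatorname{atan}{\left(\frac{1}{2} \right)}}{4}

Integrate term by term and add the pieces.
F(x) = - \frac{\cos{\left(\frac{5 x^{2}}{4} - 2 \right)}}{2} - \frac{3 \operatorname{atan}{\left(x \right)}}{4} is an antiderivative of f.
Check: d/dx[- \frac{\cos{\left(\frac{5 x^{2}}{4} - 2 \right)}}{2} - \frac{3 \operatorname{atan}{\left(x \right)}}{4}] = \frac{5 x^{3} \sin{\left(\frac{5 x^{2}}{4} - 2 \right)} + 5 x \sin{\left(\frac{5 x^{2}}{4} - 2 \right)} - 3}{4 x^{2} + 4}, which equals f(x).
F(5/2) = - \frac{3 \operatorname{atan}{\left(\frac{5}{2} \right)}}{4} - \frac{\cos{\left(\frac{93}{16} \right)}}{2}; F(1/2) = - \frac{3 \operatorname{atan}{\left(\frac{1}{2} \right)}}{4} - \frac{\cos{\left(\frac{27}{16} \right)}}{2}.
Integral = F(5/2) - F(1/2) = - \frac{3 \operatorname{atan}{\left(\frac{5}{2} \right)}}{4} - \frac{\cos{\left(\frac{93}{16} \right)}}{2} + \frac{\cos{\left(\frac{27}{16} \right)}}{2} + \frac{3 \operatorname{atan}{\left(\frac{1}{2} \right)}}{4}.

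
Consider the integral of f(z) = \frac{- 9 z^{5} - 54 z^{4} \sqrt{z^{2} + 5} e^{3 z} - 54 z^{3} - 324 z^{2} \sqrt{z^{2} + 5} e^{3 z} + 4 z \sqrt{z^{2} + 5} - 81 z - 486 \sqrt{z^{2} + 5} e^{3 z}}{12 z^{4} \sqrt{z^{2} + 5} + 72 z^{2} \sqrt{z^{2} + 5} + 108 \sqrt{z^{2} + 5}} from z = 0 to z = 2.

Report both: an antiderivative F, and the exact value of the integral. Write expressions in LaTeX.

Antiderivative: F(z) = \frac{- 9 \left(z^{2} + 3\right) \sqrt{z^{2} + 5} - 18 \left(z^{2} + 3\right) e^{3 z} - 2}{12 \left(z^{2} + 3\right)}; value = - \frac{3 e^{6}}{2} - \frac{181}{252} + \frac{3 \sqrt{5}}{4}

Differentiate the proposed F(z) back; it has to land on f(z) exactly.
F(z) = \frac{- 9 \left(z^{2} + 3\right) \sqrt{z^{2} + 5} - 18 \left(z^{2} + 3\right) e^{3 z} - 2}{12 \left(z^{2} + 3\right)} is an antiderivative of f.
Check: d/dz[\frac{- 9 \left(z^{2} + 3\right) \sqrt{z^{2} + 5} - 18 \left(z^{2} + 3\right) e^{3 z} - 2}{12 \left(z^{2} + 3\right)}] = \frac{- 9 z^{5} - 54 z^{4} \sqrt{z^{2} + 5} e^{3 z} - 54 z^{3} - 324 z^{2} \sqrt{z^{2} + 5} e^{3 z} + 4 z \sqrt{z^{2} + 5} - 81 z - 486 \sqrt{z^{2} + 5} e^{3 z}}{12 z^{4} \sqrt{z^{2} + 5} + 72 z^{2} \sqrt{z^{2} + 5} + 108 \sqrt{z^{2} + 5}} = f(z).
F(2) = - \frac{3 e^{6}}{2} - \frac{191}{84}; F(0) = - \frac{3 \sqrt{5}}{4} - \frac{14}{9}.
Integral = F(2) - F(0) = - \frac{3 e^{6}}{2} - \frac{181}{252} + \frac{3 \sqrt{5}}{4}.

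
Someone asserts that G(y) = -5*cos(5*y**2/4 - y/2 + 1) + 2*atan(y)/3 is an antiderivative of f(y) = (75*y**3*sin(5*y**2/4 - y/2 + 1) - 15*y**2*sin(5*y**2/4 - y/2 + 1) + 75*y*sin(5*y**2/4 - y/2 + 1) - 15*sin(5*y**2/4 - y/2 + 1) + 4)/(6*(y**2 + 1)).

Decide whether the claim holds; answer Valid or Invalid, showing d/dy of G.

d/dy[G] = (75*y**3*sin(5*y**2/4 - y/2 + 1) - 15*y**2*sin(5*y**2/4 - y/2 + 1) + 75*y*sin(5*y**2/4 - y/2 + 1) - 15*sin(5*y**2/4 - y/2 + 1) + 4)/(6*y**2 + 6)
This equals f(y) exactly, so the claim holds.

Valid. The derivative of G reproduces f.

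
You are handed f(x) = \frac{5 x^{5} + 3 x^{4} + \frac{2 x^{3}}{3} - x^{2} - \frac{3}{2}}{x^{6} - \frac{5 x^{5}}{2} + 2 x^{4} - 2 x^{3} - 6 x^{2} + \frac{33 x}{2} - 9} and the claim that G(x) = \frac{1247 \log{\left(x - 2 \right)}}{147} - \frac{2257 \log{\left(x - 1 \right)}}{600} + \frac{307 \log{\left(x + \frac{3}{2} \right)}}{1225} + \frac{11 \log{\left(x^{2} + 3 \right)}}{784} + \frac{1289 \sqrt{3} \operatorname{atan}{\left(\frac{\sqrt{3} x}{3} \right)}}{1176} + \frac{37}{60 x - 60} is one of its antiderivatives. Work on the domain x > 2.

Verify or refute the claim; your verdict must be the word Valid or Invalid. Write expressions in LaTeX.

Valid - differentiating G returns exactly f.

d/dx[G] = \frac{30 x^{5} + 18 x^{4} + 4 x^{3} - 6 x^{2} - 9}{6 x^{6} - 15 x^{5} + 12 x^{4} - 12 x^{3} - 36 x^{2} + 99 x - 54}
This equals f(x) exactly, so the claim holds.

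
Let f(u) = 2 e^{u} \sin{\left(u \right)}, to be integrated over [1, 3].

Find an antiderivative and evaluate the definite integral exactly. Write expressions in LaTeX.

Antiderivative: F(u) = e^{u} \sin{\left(u \right)} - e^{u} \cos{\left(u \right)}; value = - e \sin{\left(1 \right)} + e \cos{\left(1 \right)} + e^{3} \sin{\left(3 \right)} - e^{3} \cos{\left(3 \right)}

For F(u) to be correct the identity F'(u) - f(u) = 0 must hold.
F(u) = e^{u} \sin{\left(u \right)} - e^{u} \cos{\left(u \right)} is an antiderivative of f.
Check: d/du[e^{u} \sin{\left(u \right)} - e^{u} \cos{\left(u \right)}] = 2 e^{u} \sin{\left(u \right)} = f(u).
F(3) = e^{3} \sin{\left(3 \right)} - e^{3} \cos{\left(3 \right)}; F(1) = - e \cos{\left(1 \right)} + e \sin{\left(1 \right)}.
Integral = F(3) - F(1) = - e \sin{\left(1 \right)} + e \cos{\left(1 \right)} + e^{3} \sin{\left(3 \right)} - e^{3} \cos{\left(3 \right)}.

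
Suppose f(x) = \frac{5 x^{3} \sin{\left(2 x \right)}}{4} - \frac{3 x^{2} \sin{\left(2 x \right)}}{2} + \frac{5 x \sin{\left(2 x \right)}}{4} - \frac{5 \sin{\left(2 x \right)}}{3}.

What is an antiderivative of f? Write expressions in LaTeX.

Integrate term by term and add the pieces.
Check: d/dx[- \frac{5 x^{3} \cos{\left(2 x \right)}}{8} + \frac{15 x^{2} \sin{\left(2 x \right)}}{16} + \frac{3 x^{2} \cos{\left(2 x \right)}}{4} - \frac{3 x \sin{\left(2 x \right)}}{4} + \frac{5 x \cos{\left(2 x \right)}}{16} - \frac{5 \sin{\left(2 x \right)}}{32} + \frac{11 \cos{\left(2 x \right)}}{24}] = \frac{5 x^{3} \sin{\left(2 x \right)}}{4} - \frac{3 x^{2} \sin{\left(2 x \right)}}{2} + \frac{5 x \sin{\left(2 x \right)}}{4} - \frac{5 \sin{\left(2 x \right)}}{3} = f(x).

An antiderivative is F(x) = - \frac{5 x^{3} \cos{\left(2 x \right)}}{8} + \frac{15 x^{2} \sin{\left(2 x \right)}}{16} + \frac{3 x^{2} \cos{\left(2 x \right)}}{4} - \frac{3 x \sin{\left(2 x \right)}}{4} + \frac{5 x \cos{\left(2 x \right)}}{16} - \frac{5 \sin{\left(2 x \right)}}{32} + \frac{11 \cos{\left(2 x \right)}}{24}.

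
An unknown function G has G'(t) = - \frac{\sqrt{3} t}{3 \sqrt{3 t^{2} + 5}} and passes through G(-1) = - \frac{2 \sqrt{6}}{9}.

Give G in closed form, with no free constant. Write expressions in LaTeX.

G'(t) matches the chain-rule pattern g'(h)*h' with inner function h(t) = t^{2} + \frac{5}{3}; substituting u = h(t) collapses the integral.
A general antiderivative is - \frac{\sqrt{t^{2} + \frac{5}{3}}}{3} + C.
The condition gives C = - \frac{2 \sqrt{6}}{9} - (- \frac{2 \sqrt{6}}{9}) = 0.
So G(t) = - \frac{\sqrt{t^{2} + \frac{5}{3}}}{3}.
Check: d/dt[- \frac{\sqrt{t^{2} + \frac{5}{3}}}{3}] = - \frac{\sqrt{3} t}{3 \sqrt{3 t^{2} + 5}} = G'(t).

G(t) = - \frac{\sqrt{t^{2} + \frac{5}{3}}}{3}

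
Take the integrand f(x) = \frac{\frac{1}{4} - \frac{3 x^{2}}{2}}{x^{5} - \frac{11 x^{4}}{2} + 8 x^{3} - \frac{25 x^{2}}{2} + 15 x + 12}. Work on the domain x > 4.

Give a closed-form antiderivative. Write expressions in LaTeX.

An antiderivative is F(x) = - \frac{5 \log{\left(x - 4 \right)}}{36} + \frac{23 \log{\left(x - 2 \right)}}{140} - \frac{2 \log{\left(x + \frac{1}{2} \right)}}{585} - \frac{\log{\left(x^{2} + 3 \right)}}{91} + \frac{41 \sqrt{3} \operatorname{atan}{\left(\frac{\sqrt{3} x}{3} \right)}}{546}.

The denominator factors as 2 \left(x - 4\right) \left(x - 2\right) \left(2 x + 1\right) \left(x^{2} + 3\right); partial fractions split f into directly integrable pieces: - \frac{4 x - 41}{182 \left(x^{2} + 3\right)} - \frac{4}{585 \left(2 x + 1\right)} + \frac{23}{140 \left(x - 2\right)} - \frac{5}{36 \left(x - 4\right)}.
Check: d/dx[- \frac{5 \log{\left(x - 4 \right)}}{36} + \frac{23 \log{\left(x - 2 \right)}}{140} - \frac{2 \log{\left(x + \frac{1}{2} \right)}}{585} - \frac{\log{\left(x^{2} + 3 \right)}}{91} + \frac{41 \sqrt{3} \operatorname{atan}{\left(\frac{\sqrt{3} x}{3} \right)}}{546}] = \frac{1 - 6 x^{2}}{4 x^{5} - 22 x^{4} + 32 x^{3} - 50 x^{2} + 60 x + 48}, which equals f(x).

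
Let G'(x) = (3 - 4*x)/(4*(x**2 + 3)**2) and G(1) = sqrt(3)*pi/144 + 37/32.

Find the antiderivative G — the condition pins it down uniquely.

Any candidate G(x) must reproduce the stated G'(x) exactly.
A general antiderivative is -(-x - 4)/(8*x**2 + 24) + sqrt(3)*atan(sqrt(3)*x/3)/24 + C.
The condition gives C = sqrt(3)*pi/144 + 37/32 - (sqrt(3)*pi/144 + 5/32) = 1.
So G(x) = (24*x**2 + 3*x + sqrt(3)*(x**2 + 3)*atan(sqrt(3)*x/3) + 84)/(24*(x**2 + 3)).
Check: d/dx[(24*x**2 + 3*x + sqrt(3)*(x**2 + 3)*atan(sqrt(3)*x/3) + 84)/(24*(x**2 + 3))] = (3 - 4*x)/(4*x**4 + 24*x**2 + 36), which equals G'(x).

G(x) = (24*x**2 + 3*x + sqrt(3)*(x**2 + 3)*atan(sqrt(3)*x/3) + 84)/(24*(x**2 + 3))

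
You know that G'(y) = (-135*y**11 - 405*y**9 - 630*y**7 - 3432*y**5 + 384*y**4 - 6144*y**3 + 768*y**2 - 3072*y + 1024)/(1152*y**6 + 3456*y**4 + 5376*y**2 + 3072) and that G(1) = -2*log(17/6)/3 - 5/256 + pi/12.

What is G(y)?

G(y) = -5*y**6/256 - 2*log(y**4/2 + y**2 + 4/3)/3 + atan(y)/3

Since d/dy undoes antidifferentiation here, G(y) must give back the stated G'(y).
A general antiderivative is -5*y**6/256 - 2*log(y**4/2 + y**2 + 4/3)/3 + atan(y)/3 + C.
The condition gives C = -2*log(17/6)/3 - 5/256 + pi/12 - (-2*log(17/6)/3 - 5/256 + pi/12) = 0.
So G(y) = -5*y**6/256 - 2*log(y**4/2 + y**2 + 4/3)/3 + atan(y)/3.
Check: d/dy[-5*y**6/256 - 2*log(y**4/2 + y**2 + 4/3)/3 + atan(y)/3] = (-135*y**11 - 405*y**9 - 630*y**7 - 3432*y**5 + 384*y**4 - 6144*y**3 + 768*y**2 - 3072*y + 1024)/(1152*y**6 + 3456*y**4 + 5376*y**2 + 3072) = G'(y).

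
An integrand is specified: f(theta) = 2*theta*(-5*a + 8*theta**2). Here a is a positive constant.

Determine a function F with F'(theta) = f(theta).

An antiderivative is F(theta) = -5*a*theta**2 + 4*theta**4.

For F(theta) to be correct the identity F'(theta) - f(theta) = 0 must hold.
Check: d/dtheta[-5*a*theta**2 + 4*theta**4] = -10*a*theta + 16*theta**3, which equals f(theta).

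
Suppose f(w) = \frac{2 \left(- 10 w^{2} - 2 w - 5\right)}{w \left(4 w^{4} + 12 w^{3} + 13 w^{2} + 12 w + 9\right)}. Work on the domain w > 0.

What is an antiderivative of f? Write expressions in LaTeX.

An antiderivative is F(w) = - \frac{10 \log{\left(w \right)}}{9} + \frac{1708 \log{\left(w + \frac{3}{2} \right)}}{1521} - \frac{\log{\left(w^{2} + 1 \right)}}{169} - \frac{140 \operatorname{atan}{\left(w \right)}}{169} - \frac{196}{78 w + 117}.

Factor the denominator (w \left(2 w + 3\right)^{2} \left(w^{2} + 1\right)) and decompose: f = - \frac{2 \left(w + 70\right)}{169 \left(w^{2} + 1\right)} + \frac{3416}{1521 \left(2 w + 3\right)} + \frac{392}{39 \left(2 w + 3\right)^{2}} - \frac{10}{9 w}; each piece integrates to a log, atan, or power term.
Check: d/dw[- \frac{10 \log{\left(w \right)}}{9} + \frac{1708 \log{\left(w + \frac{3}{2} \right)}}{1521} - \frac{\log{\left(w^{2} + 1 \right)}}{169} - \frac{140 \operatorname{atan}{\left(w \right)}}{169} - \frac{196}{78 w + 117}] = \frac{- 20 w^{2} - 4 w - 10}{4 w^{5} + 12 w^{4} + 13 w^{3} + 12 w^{2} + 9 w}, which equals f(w).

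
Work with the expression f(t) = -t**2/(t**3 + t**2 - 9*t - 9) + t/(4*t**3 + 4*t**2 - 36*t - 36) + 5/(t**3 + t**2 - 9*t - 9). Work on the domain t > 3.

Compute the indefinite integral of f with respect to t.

F(t) = -13*log(t - 3)/96 - 15*log(t + 1)/32 - 19*log(t + 3)/48 + C

The denominator factors as 4*(t - 3)*(t + 1)*(t + 3); partial fractions split f into directly integrable pieces: -19/(48*(t + 3)) - 15/(32*(t + 1)) - 13/(96*(t - 3)).
Check: d/dt[-13*log(t - 3)/96 - 15*log(t + 1)/32 - 19*log(t + 3)/48] = (-4*t**2 + t + 20)/(4*t**3 + 4*t**2 - 36*t - 36), which equals f(t).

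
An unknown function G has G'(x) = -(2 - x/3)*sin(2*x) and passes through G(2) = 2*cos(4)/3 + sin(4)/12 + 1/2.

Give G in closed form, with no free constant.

Recover the given G'(x) by differentiating a candidate G(x); any mismatch rules it out.
A general antiderivative is -x*cos(2*x)/6 + sin(2*x)/12 + cos(2*x) + C.
The condition gives C = 2*cos(4)/3 + sin(4)/12 + 1/2 - (2*cos(4)/3 + sin(4)/12) = 1/2.
So G(x) = -x*cos(2*x)/6 + sin(2*x)/12 + cos(2*x) + 1/2.
Check: d/dx[-x*cos(2*x)/6 + sin(2*x)/12 + cos(2*x) + 1/2] = x*sin(2*x)/3 - 2*sin(2*x), which equals G'(x).

G(x) = -x*cos(2*x)/6 + sin(2*x)/12 + cos(2*x) + 1/2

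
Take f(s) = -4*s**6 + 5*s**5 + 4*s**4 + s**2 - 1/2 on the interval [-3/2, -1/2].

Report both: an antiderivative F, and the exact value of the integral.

Integrate term by term and add the pieces.
F(s) = -4*s**7/7 + 5*s**6/6 + 4*s**5/5 + s**3/3 - s/2 is an antiderivative of f.
Check: d/ds[-4*s**7/7 + 5*s**6/6 + 4*s**5/5 + s**3/3 - s/2] = -4*s**6 + 5*s**5 + 4*s**4 + s**2 - 1/2 = f(s).
F(-1/2) = 2699/13440; F(-3/2) = 57369/4480.
Integral = F(-1/2) - F(-3/2) = -2647/210.

Antiderivative: F(s) = -4*s**7/7 + 5*s**6/6 + 4*s**5/5 + s**3/3 - s/2; value = -2647/210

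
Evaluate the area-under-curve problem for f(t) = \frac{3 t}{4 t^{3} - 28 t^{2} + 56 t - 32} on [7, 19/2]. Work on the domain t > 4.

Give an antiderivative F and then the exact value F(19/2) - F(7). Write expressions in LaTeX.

The denominator factors as 4 \left(t - 4\right) \left(t - 2\right) \left(t - 1\right); partial fractions split f into directly integrable pieces: \frac{1}{4 \left(t - 1\right)} - \frac{3}{4 \left(t - 2\right)} + \frac{1}{2 \left(t - 4\right)}.
F(t) = \frac{2 \log{\left(t - 4 \right)} - 3 \log{\left(t - 2 \right)} + \log{\left(t - 1 \right)}}{4} is an antiderivative of f.
Check: d/dt[\frac{2 \log{\left(t - 4 \right)} - 3 \log{\left(t - 2 \right)} + \log{\left(t - 1 \right)}}{4}] = \frac{3 t}{4 t^{3} - 28 t^{2} + 56 t - 32} = f(t).
F(19/2) = - \frac{3 \log{\left(\frac{15}{2} \right)}}{4} + \frac{\log{\left(\frac{17}{2} \right)}}{4} + \frac{\log{\left(\frac{11}{2} \right)}}{2}; F(7) = - \frac{3 \log{\left(5 \right)}}{4} + \frac{\log{\left(6 \right)}}{4} + \frac{\log{\left(3 \right)}}{2}.
Integral = F(19/2) - F(7) = - \frac{3 \log{\left(\frac{15}{2} \right)}}{4} - \frac{\log{\left(3 \right)}}{2} - \frac{\log{\left(6 \right)}}{4} + \frac{\log{\left(\frac{17}{2} \right)}}{4} + \frac{\log{\left(\frac{11}{2} \right)}}{2} + \frac{3 \log{\left(5 \right)}}{4}.

Antiderivative: F(t) = \frac{2 \log{\left(t - 4 \right)} - 3 \log{\left(t - 2 \right)} + \log{\left(t - 1 \right)}}{4}; value = - \frac{3 \log{\left(\frac{15}{2} \right)}}{4} - \frac{\log{\left(3 \right)}}{2} - \frac{\log{\left(6 \right)}}{4} + \frac{\log{\left(\frac{17}{2} \right)}}{4} + \frac{\log{\left(\frac{11}{2} \right)}}{2} + \frac{3 \log{\left(5 \right)}}{4}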